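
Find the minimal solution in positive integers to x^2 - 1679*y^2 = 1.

First expand sqrt(1679) as a continued fraction. With x_i = (sqrt(1679) + m_i)/d_i and (m_0, d_0) = (0, 1): a_0 = floor(sqrt(1679)) = 40, since 40^2 = 1600 <= 1679 < 1681 = 41^2.
Iterate m_{i+1} = d_i*a_i - m_i, d_{i+1} = (1679 - m_{i+1}^2)/d_i, a_{i+1} = floor((a_0 + m_{i+1})/d_{i+1}):
  m_1 = 1*40 - 0 = 40, d_1 = (1679 - 40^2)/1 = 79/1 = 79, a_1 = floor((40 + 40)/79) = 1.
  m_2 = 79*1 - 40 = 39, d_2 = (1679 - 39^2)/79 = 158/79 = 2, a_2 = floor((40 + 39)/2) = 39.
  m_3 = 2*39 - 39 = 39, d_3 = (1679 - 39^2)/2 = 158/2 = 79, a_3 = floor((40 + 39)/79) = 1.
  m_4 = 79*1 - 39 = 40, d_4 = (1679 - 40^2)/79 = 79/79 = 1, a_4 = floor((40 + 40)/1) = 80.
  m_5 = 1*80 - 40 = 40, d_5 = (1679 - 40^2)/1 = 79/1 = 79: (m_5, d_5) = (m_1, d_1) = (40, 79), so from here the quotients repeat a_1, ..., a_4; the period length is 4.
So sqrt(1679) = [40; (1, 39, 1, 80)] with period length k = 4.
k is even, so the fundamental solution of x^2 - 1679y^2 = 1 is (p_{k-1}, q_{k-1}) = (p_3, q_3); compute convergents through index 3.
Convergents (p_i = a_i*p_{i-1} + p_{i-2}, q_i = a_i*q_{i-1} + q_{i-2} with p_{-2}=0, p_{-1}=1, q_{-2}=1, q_{-1}=0):
  i=0: a_0=40, p_0 = 40*1 + 0 = 40, q_0 = 40*0 + 1 = 1.
  i=1: a_1=1, p_1 = 1*40 + 1 = 41, q_1 = 1*1 + 0 = 1.
  i=2: a_2=39, p_2 = 39*41 + 40 = 1639, q_2 = 39*1 + 1 = 40.
  i=3: a_3=1, p_3 = 1*1639 + 41 = 1680, q_3 = 1*40 + 1 = 41.
Check: 1680^2 - 1679*41^2 = 2822400 - 2822399 = 1, so (x, y) = (1680, 41) solves the equation, and by the theorem it is the least positive solution.

(x, y) = (1680, 41)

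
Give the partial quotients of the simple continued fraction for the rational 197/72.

Run the Euclidean algorithm on 197 and 72; the successive quotients are the partial quotients a_0, a_1, ... (each step inverts the fractional part left over by the previous one):
  197 = 2*72 + 53, so a_0 = 2.
  72 = 1*53 + 19, so a_1 = 1.
  53 = 2*19 + 15, so a_2 = 2.
  19 = 1*15 + 4, so a_3 = 1.
  15 = 3*4 + 3, so a_4 = 3.
  4 = 1*3 + 1, so a_5 = 1.
  3 = 3*1 + 0, so a_6 = 3.
The remainder reaches 0 after 7 divisions, so the expansion has 7 partial quotients, read off in order.

[2; 1, 2, 1, 3, 1, 3]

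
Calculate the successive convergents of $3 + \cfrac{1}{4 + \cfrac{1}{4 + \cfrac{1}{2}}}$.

Using the convergent recurrence p_i = a_i*p_{i-1} + p_{i-2}, q_i = a_i*q_{i-1} + q_{i-2} with p_{-2}=0, p_{-1}=1, q_{-2}=1, q_{-1}=0:
  i=0: a_0=3, p_0 = 3*1 + 0 = 3, q_0 = 3*0 + 1 = 1.
  i=1: a_1=4, p_1 = 4*3 + 1 = 13, q_1 = 4*1 + 0 = 4.
  i=2: a_2=4, p_2 = 4*13 + 3 = 55, q_2 = 4*4 + 1 = 17.
  i=3: a_3=2, p_3 = 2*55 + 13 = 123, q_3 = 2*17 + 4 = 38.

3/1, 13/4, 55/17, 123/38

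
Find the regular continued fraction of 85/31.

[2; 1, 2, 1, 7]

Run the Euclidean algorithm on 85 and 31; the successive quotients are the partial quotients a_0, a_1, ... (each step inverts the fractional part left over by the previous one):
  85 = 2*31 + 23, so a_0 = 2.
  31 = 1*23 + 8, so a_1 = 1.
  23 = 2*8 + 7, so a_2 = 2.
  8 = 1*7 + 1, so a_3 = 1.
  7 = 7*1 + 0, so a_4 = 7.
The remainder reaches 0 after 5 divisions, so the expansion has 5 partial quotients, read off in order.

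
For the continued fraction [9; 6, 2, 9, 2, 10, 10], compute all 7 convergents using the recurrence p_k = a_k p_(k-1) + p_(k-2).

9/1, 55/6, 119/13, 1126/123, 2371/259, 24836/2713, 250731/27389

Using the convergent recurrence p_i = a_i*p_{i-1} + p_{i-2}, q_i = a_i*q_{i-1} + q_{i-2} with p_{-2}=0, p_{-1}=1, q_{-2}=1, q_{-1}=0:
  i=0: a_0=9, p_0 = 9*1 + 0 = 9, q_0 = 9*0 + 1 = 1.
  i=1: a_1=6, p_1 = 6*9 + 1 = 55, q_1 = 6*1 + 0 = 6.
  i=2: a_2=2, p_2 = 2*55 + 9 = 119, q_2 = 2*6 + 1 = 13.
  i=3: a_3=9, p_3 = 9*119 + 55 = 1126, q_3 = 9*13 + 6 = 123.
  i=4: a_4=2, p_4 = 2*1126 + 119 = 2371, q_4 = 2*123 + 13 = 259.
  i=5: a_5=10, p_5 = 10*2371 + 1126 = 24836, q_5 = 10*259 + 123 = 2713.
  i=6: a_6=10, p_6 = 10*24836 + 2371 = 250731, q_6 = 10*2713 + 259 = 27389.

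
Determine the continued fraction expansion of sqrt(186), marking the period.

Write x_i = (sqrt(186) + m_i)/d_i with (m_0, d_0) = (0, 1). a_0 = floor(sqrt(186)) = 13, since 13^2 = 169 <= 186 < 196 = 14^2.
Iterate m_{i+1} = d_i*a_i - m_i, d_{i+1} = (186 - m_{i+1}^2)/d_i, a_{i+1} = floor((a_0 + m_{i+1})/d_{i+1}):
  m_1 = 1*13 - 0 = 13, d_1 = (186 - 13^2)/1 = 17/1 = 17, a_1 = floor((13 + 13)/17) = 1.
  m_2 = 17*1 - 13 = 4, d_2 = (186 - 4^2)/17 = 170/17 = 10, a_2 = floor((13 + 4)/10) = 1.
  m_3 = 10*1 - 4 = 6, d_3 = (186 - 6^2)/10 = 150/10 = 15, a_3 = floor((13 + 6)/15) = 1.
  m_4 = 15*1 - 6 = 9, d_4 = (186 - 9^2)/15 = 105/15 = 7, a_4 = floor((13 + 9)/7) = 3.
  m_5 = 7*3 - 9 = 12, d_5 = (186 - 12^2)/7 = 42/7 = 6, a_5 = floor((13 + 12)/6) = 4.
  m_6 = 6*4 - 12 = 12, d_6 = (186 - 12^2)/6 = 42/6 = 7, a_6 = floor((13 + 12)/7) = 3.
  m_7 = 7*3 - 12 = 9, d_7 = (186 - 9^2)/7 = 105/7 = 15, a_7 = floor((13 + 9)/15) = 1.
  m_8 = 15*1 - 9 = 6, d_8 = (186 - 6^2)/15 = 150/15 = 10, a_8 = floor((13 + 6)/10) = 1.
  m_9 = 10*1 - 6 = 4, d_9 = (186 - 4^2)/10 = 170/10 = 17, a_9 = floor((13 + 4)/17) = 1.
  m_10 = 17*1 - 4 = 13, d_10 = (186 - 13^2)/17 = 17/17 = 1, a_10 = floor((13 + 13)/1) = 26.
  m_11 = 1*26 - 13 = 13, d_11 = (186 - 13^2)/1 = 17/1 = 17: (m_11, d_11) = (m_1, d_1) = (13, 17), so from here the quotients repeat a_1, ..., a_10; the period length is 10.
Hence the expansion of sqrt(186) is a_0 = 13 followed by the repeating block 1, 1, 1, 3, 4, 3, 1, 1, 1, 26 (period 10).

[13; (1, 1, 1, 3, 4, 3, 1, 1, 1, 26)]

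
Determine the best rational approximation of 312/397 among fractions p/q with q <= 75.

11/14

Expand x = 312/397 as a continued fraction with the Euclidean algorithm:
  312 = 0*397 + 312, so a_0 = 0.
  397 = 1*312 + 85, so a_1 = 1.
  312 = 3*85 + 57, so a_2 = 3.
  85 = 1*57 + 28, so a_3 = 1.
  57 = 2*28 + 1, so a_4 = 2.
  28 = 28*1 + 0, so a_5 = 28.
so x = [0; 1, 3, 1, 2, 28].
Convergents (p_i = a_i*p_{i-1} + p_{i-2}, q_i = a_i*q_{i-1} + q_{i-2} with p_{-2}=0, p_{-1}=1, q_{-2}=1, q_{-1}=0), until the denominator exceeds 75:
  i=0: a_0=0, p_0 = 0*1 + 0 = 0, q_0 = 0*0 + 1 = 1.
  i=1: a_1=1, p_1 = 1*0 + 1 = 1, q_1 = 1*1 + 0 = 1.
  i=2: a_2=3, p_2 = 3*1 + 0 = 3, q_2 = 3*1 + 1 = 4.
  i=3: a_3=1, p_3 = 1*3 + 1 = 4, q_3 = 1*4 + 1 = 5.
  i=4: a_4=2, p_4 = 2*4 + 3 = 11, q_4 = 2*5 + 4 = 14.
  i=5: a_5=28, p_5 = 28*11 + 4 = 312, q_5 = 28*14 + 5 = 397.
q_5 = 397 > 75, so the last convergent with denominator <= 75 is p_4/q_4 = 11/14.
The closest fraction with denominator <= 75 is either p_4/q_4 or the intermediate fraction (k*p_4 + p_3)/(k*q_4 + q_3) with the largest k >= 1 whose denominator stays <= 75; these approach x as k grows, and every other convergent or intermediate fraction in range is farther away.
Largest k: floor((75 - q_3)/q_4) = floor((75 - 5)/14) = 5.
That gives (5*11 + 4)/(5*14 + 5) = 59/75.
Compare the errors: |x - 11/14| = |312*14 - 11*397|/(397*14) = 1/5558, and |x - 59/75| = |312*75 - 59*397|/(397*75) = 23/29775.
Cross-multiplying, 1*29775 = 29775 < 127834 = 23*5558, so 1/5558 is smaller: the convergent 11/14 is closer to x than 59/75.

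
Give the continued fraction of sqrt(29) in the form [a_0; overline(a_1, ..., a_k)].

Write x_i = (sqrt(29) + m_i)/d_i with (m_0, d_0) = (0, 1). a_0 = floor(sqrt(29)) = 5, since 5^2 = 25 <= 29 < 36 = 6^2.
Iterate m_{i+1} = d_i*a_i - m_i, d_{i+1} = (29 - m_{i+1}^2)/d_i, a_{i+1} = floor((a_0 + m_{i+1})/d_{i+1}):
  m_1 = 1*5 - 0 = 5, d_1 = (29 - 5^2)/1 = 4/1 = 4, a_1 = floor((5 + 5)/4) = 2.
  m_2 = 4*2 - 5 = 3, d_2 = (29 - 3^2)/4 = 20/4 = 5, a_2 = floor((5 + 3)/5) = 1.
  m_3 = 5*1 - 3 = 2, d_3 = (29 - 2^2)/5 = 25/5 = 5, a_3 = floor((5 + 2)/5) = 1.
  m_4 = 5*1 - 2 = 3, d_4 = (29 - 3^2)/5 = 20/5 = 4, a_4 = floor((5 + 3)/4) = 2.
  m_5 = 4*2 - 3 = 5, d_5 = (29 - 5^2)/4 = 4/4 = 1, a_5 = floor((5 + 5)/1) = 10.
  m_6 = 1*10 - 5 = 5, d_6 = (29 - 5^2)/1 = 4/1 = 4: (m_6, d_6) = (m_1, d_1) = (5, 4), so from here the quotients repeat a_1, ..., a_5; the period length is 5.
Hence the expansion of sqrt(29) is a_0 = 5 followed by the repeating block 2, 1, 1, 2, 10 (period 5).

[5; overline(2, 1, 1, 2, 10)]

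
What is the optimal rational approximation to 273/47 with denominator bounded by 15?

29/5

Expand x = 273/47 as a continued fraction with the Euclidean algorithm:
  273 = 5*47 + 38, so a_0 = 5.
  47 = 1*38 + 9, so a_1 = 1.
  38 = 4*9 + 2, so a_2 = 4.
  9 = 4*2 + 1, so a_3 = 4.
  2 = 2*1 + 0, so a_4 = 2.
so x = [5; 1, 4, 4, 2].
Convergents (p_i = a_i*p_{i-1} + p_{i-2}, q_i = a_i*q_{i-1} + q_{i-2} with p_{-2}=0, p_{-1}=1, q_{-2}=1, q_{-1}=0), until the denominator exceeds 15:
  i=0: a_0=5, p_0 = 5*1 + 0 = 5, q_0 = 5*0 + 1 = 1.
  i=1: a_1=1, p_1 = 1*5 + 1 = 6, q_1 = 1*1 + 0 = 1.
  i=2: a_2=4, p_2 = 4*6 + 5 = 29, q_2 = 4*1 + 1 = 5.
  i=3: a_3=4, p_3 = 4*29 + 6 = 122, q_3 = 4*5 + 1 = 21.
q_3 = 21 > 15, so the last convergent with denominator <= 15 is p_2/q_2 = 29/5.
The closest fraction with denominator <= 15 is either p_2/q_2 or the intermediate fraction (k*p_2 + p_1)/(k*q_2 + q_1) with the largest k >= 1 whose denominator stays <= 15; these approach x as k grows, and every other convergent or intermediate fraction in range is farther away.
Largest k: floor((15 - q_1)/q_2) = floor((15 - 1)/5) = 2.
That gives (2*29 + 6)/(2*5 + 1) = 64/11.
Compare the errors: |x - 29/5| = |273*5 - 29*47|/(47*5) = 2/235, and |x - 64/11| = |273*11 - 64*47|/(47*11) = 5/517.
Cross-multiplying, 2*517 = 1034 < 1175 = 5*235, so 2/235 is smaller: the convergent 29/5 is closer to x than 64/11.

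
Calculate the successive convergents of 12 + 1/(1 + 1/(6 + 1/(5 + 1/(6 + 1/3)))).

Using the convergent recurrence p_i = a_i*p_{i-1} + p_{i-2}, q_i = a_i*q_{i-1} + q_{i-2} with p_{-2}=0, p_{-1}=1, q_{-2}=1, q_{-1}=0:
  i=0: a_0=12, p_0 = 12*1 + 0 = 12, q_0 = 12*0 + 1 = 1.
  i=1: a_1=1, p_1 = 1*12 + 1 = 13, q_1 = 1*1 + 0 = 1.
  i=2: a_2=6, p_2 = 6*13 + 12 = 90, q_2 = 6*1 + 1 = 7.
  i=3: a_3=5, p_3 = 5*90 + 13 = 463, q_3 = 5*7 + 1 = 36.
  i=4: a_4=6, p_4 = 6*463 + 90 = 2868, q_4 = 6*36 + 7 = 223.
  i=5: a_5=3, p_5 = 3*2868 + 463 = 9067, q_5 = 3*223 + 36 = 705.

12/1, 13/1, 90/7, 463/36, 2868/223, 9067/705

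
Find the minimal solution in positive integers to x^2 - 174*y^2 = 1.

First expand sqrt(174) as a continued fraction. With x_i = (sqrt(174) + m_i)/d_i and (m_0, d_0) = (0, 1): a_0 = floor(sqrt(174)) = 13, since 13^2 = 169 <= 174 < 196 = 14^2.
Iterate m_{i+1} = d_i*a_i - m_i, d_{i+1} = (174 - m_{i+1}^2)/d_i, a_{i+1} = floor((a_0 + m_{i+1})/d_{i+1}):
  m_1 = 1*13 - 0 = 13, d_1 = (174 - 13^2)/1 = 5/1 = 5, a_1 = floor((13 + 13)/5) = 5.
  m_2 = 5*5 - 13 = 12, d_2 = (174 - 12^2)/5 = 30/5 = 6, a_2 = floor((13 + 12)/6) = 4.
  m_3 = 6*4 - 12 = 12, d_3 = (174 - 12^2)/6 = 30/6 = 5, a_3 = floor((13 + 12)/5) = 5.
  m_4 = 5*5 - 12 = 13, d_4 = (174 - 13^2)/5 = 5/5 = 1, a_4 = floor((13 + 13)/1) = 26.
  m_5 = 1*26 - 13 = 13, d_5 = (174 - 13^2)/1 = 5/1 = 5: (m_5, d_5) = (m_1, d_1) = (13, 5), so from here the quotients repeat a_1, ..., a_4; the period length is 4.
So sqrt(174) = [13; (5, 4, 5, 26)] with period length k = 4.
k is even, so the fundamental solution of x^2 - 174y^2 = 1 is (p_{k-1}, q_{k-1}) = (p_3, q_3); compute convergents through index 3.
Convergents (p_i = a_i*p_{i-1} + p_{i-2}, q_i = a_i*q_{i-1} + q_{i-2} with p_{-2}=0, p_{-1}=1, q_{-2}=1, q_{-1}=0):
  i=0: a_0=13, p_0 = 13*1 + 0 = 13, q_0 = 13*0 + 1 = 1.
  i=1: a_1=5, p_1 = 5*13 + 1 = 66, q_1 = 5*1 + 0 = 5.
  i=2: a_2=4, p_2 = 4*66 + 13 = 277, q_2 = 4*5 + 1 = 21.
  i=3: a_3=5, p_3 = 5*277 + 66 = 1451, q_3 = 5*21 + 5 = 110.
Check: 1451^2 - 174*110^2 = 2105401 - 2105400 = 1, so (x, y) = (1451, 110) solves the equation, and by the theorem it is the least positive solution.

(x, y) = (1451, 110)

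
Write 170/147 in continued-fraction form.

[1; 6, 2, 1, 1, 4]

Run the Euclidean algorithm on 170 and 147; the successive quotients are the partial quotients a_0, a_1, ... (each step inverts the fractional part left over by the previous one):
  170 = 1*147 + 23, so a_0 = 1.
  147 = 6*23 + 9, so a_1 = 6.
  23 = 2*9 + 5, so a_2 = 2.
  9 = 1*5 + 4, so a_3 = 1.
  5 = 1*4 + 1, so a_4 = 1.
  4 = 4*1 + 0, so a_5 = 4.
The remainder reaches 0 after 6 divisions, so the expansion has 6 partial quotients, read off in order.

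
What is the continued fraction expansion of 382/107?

Run the Euclidean algorithm on 382 and 107; the successive quotients are the partial quotients a_0, a_1, ... (each step inverts the fractional part left over by the previous one):
  382 = 3*107 + 61, so a_0 = 3.
  107 = 1*61 + 46, so a_1 = 1.
  61 = 1*46 + 15, so a_2 = 1.
  46 = 3*15 + 1, so a_3 = 3.
  15 = 15*1 + 0, so a_4 = 15.
The remainder reaches 0 after 5 divisions, so the expansion has 5 partial quotients, read off in order.

[3; 1, 1, 3, 15]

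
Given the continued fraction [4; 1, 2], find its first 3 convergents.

4/1, 5/1, 14/3

Using the convergent recurrence p_i = a_i*p_{i-1} + p_{i-2}, q_i = a_i*q_{i-1} + q_{i-2} with p_{-2}=0, p_{-1}=1, q_{-2}=1, q_{-1}=0:
  i=0: a_0=4, p_0 = 4*1 + 0 = 4, q_0 = 4*0 + 1 = 1.
  i=1: a_1=1, p_1 = 1*4 + 1 = 5, q_1 = 1*1 + 0 = 1.
  i=2: a_2=2, p_2 = 2*5 + 4 = 14, q_2 = 2*1 + 1 = 3.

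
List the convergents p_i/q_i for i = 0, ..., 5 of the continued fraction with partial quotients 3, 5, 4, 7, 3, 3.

Using the convergent recurrence p_i = a_i*p_{i-1} + p_{i-2}, q_i = a_i*q_{i-1} + q_{i-2} with p_{-2}=0, p_{-1}=1, q_{-2}=1, q_{-1}=0:
  i=0: a_0=3, p_0 = 3*1 + 0 = 3, q_0 = 3*0 + 1 = 1.
  i=1: a_1=5, p_1 = 5*3 + 1 = 16, q_1 = 5*1 + 0 = 5.
  i=2: a_2=4, p_2 = 4*16 + 3 = 67, q_2 = 4*5 + 1 = 21.
  i=3: a_3=7, p_3 = 7*67 + 16 = 485, q_3 = 7*21 + 5 = 152.
  i=4: a_4=3, p_4 = 3*485 + 67 = 1522, q_4 = 3*152 + 21 = 477.
  i=5: a_5=3, p_5 = 3*1522 + 485 = 5051, q_5 = 3*477 + 152 = 1583.

3/1, 16/5, 67/21, 485/152, 1522/477, 5051/1583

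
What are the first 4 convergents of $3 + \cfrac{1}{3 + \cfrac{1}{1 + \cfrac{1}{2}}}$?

3/1, 10/3, 13/4, 36/11

Using the convergent recurrence p_i = a_i*p_{i-1} + p_{i-2}, q_i = a_i*q_{i-1} + q_{i-2} with p_{-2}=0, p_{-1}=1, q_{-2}=1, q_{-1}=0:
  i=0: a_0=3, p_0 = 3*1 + 0 = 3, q_0 = 3*0 + 1 = 1.
  i=1: a_1=3, p_1 = 3*3 + 1 = 10, q_1 = 3*1 + 0 = 3.
  i=2: a_2=1, p_2 = 1*10 + 3 = 13, q_2 = 1*3 + 1 = 4.
  i=3: a_3=2, p_3 = 2*13 + 10 = 36, q_3 = 2*4 + 3 = 11.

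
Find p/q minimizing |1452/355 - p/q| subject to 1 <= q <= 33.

Expand x = 1452/355 as a continued fraction with the Euclidean algorithm:
  1452 = 4*355 + 32, so a_0 = 4.
  355 = 11*32 + 3, so a_1 = 11.
  32 = 10*3 + 2, so a_2 = 10.
  3 = 1*2 + 1, so a_3 = 1.
  2 = 2*1 + 0, so a_4 = 2.
so x = [4; 11, 10, 1, 2].
Convergents (p_i = a_i*p_{i-1} + p_{i-2}, q_i = a_i*q_{i-1} + q_{i-2} with p_{-2}=0, p_{-1}=1, q_{-2}=1, q_{-1}=0), until the denominator exceeds 33:
  i=0: a_0=4, p_0 = 4*1 + 0 = 4, q_0 = 4*0 + 1 = 1.
  i=1: a_1=11, p_1 = 11*4 + 1 = 45, q_1 = 11*1 + 0 = 11.
  i=2: a_2=10, p_2 = 10*45 + 4 = 454, q_2 = 10*11 + 1 = 111.
q_2 = 111 > 33, so the last convergent with denominator <= 33 is p_1/q_1 = 45/11.
The closest fraction with denominator <= 33 is either p_1/q_1 or the intermediate fraction (k*p_1 + p_0)/(k*q_1 + q_0) with the largest k >= 1 whose denominator stays <= 33; these approach x as k grows, and every other convergent or intermediate fraction in range is farther away.
Largest k: floor((33 - q_0)/q_1) = floor((33 - 1)/11) = 2.
That gives (2*45 + 4)/(2*11 + 1) = 94/23.
Compare the errors: |x - 45/11| = |1452*11 - 45*355|/(355*11) = 3/3905, and |x - 94/23| = |1452*23 - 94*355|/(355*23) = 26/8165.
Cross-multiplying, 3*8165 = 24495 < 101530 = 26*3905, so 3/3905 is smaller: the convergent 45/11 is closer to x than 94/23.

45/11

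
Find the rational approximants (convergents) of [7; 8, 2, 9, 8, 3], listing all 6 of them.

Using the convergent recurrence p_i = a_i*p_{i-1} + p_{i-2}, q_i = a_i*q_{i-1} + q_{i-2} with p_{-2}=0, p_{-1}=1, q_{-2}=1, q_{-1}=0:
  i=0: a_0=7, p_0 = 7*1 + 0 = 7, q_0 = 7*0 + 1 = 1.
  i=1: a_1=8, p_1 = 8*7 + 1 = 57, q_1 = 8*1 + 0 = 8.
  i=2: a_2=2, p_2 = 2*57 + 7 = 121, q_2 = 2*8 + 1 = 17.
  i=3: a_3=9, p_3 = 9*121 + 57 = 1146, q_3 = 9*17 + 8 = 161.
  i=4: a_4=8, p_4 = 8*1146 + 121 = 9289, q_4 = 8*161 + 17 = 1305.
  i=5: a_5=3, p_5 = 3*9289 + 1146 = 29013, q_5 = 3*1305 + 161 = 4076.

7/1, 57/8, 121/17, 1146/161, 9289/1305, 29013/4076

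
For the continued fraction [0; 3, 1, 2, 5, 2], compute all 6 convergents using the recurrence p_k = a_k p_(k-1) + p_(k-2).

Using the convergent recurrence p_i = a_i*p_{i-1} + p_{i-2}, q_i = a_i*q_{i-1} + q_{i-2} with p_{-2}=0, p_{-1}=1, q_{-2}=1, q_{-1}=0:
  i=0: a_0=0, p_0 = 0*1 + 0 = 0, q_0 = 0*0 + 1 = 1.
  i=1: a_1=3, p_1 = 3*0 + 1 = 1, q_1 = 3*1 + 0 = 3.
  i=2: a_2=1, p_2 = 1*1 + 0 = 1, q_2 = 1*3 + 1 = 4.
  i=3: a_3=2, p_3 = 2*1 + 1 = 3, q_3 = 2*4 + 3 = 11.
  i=4: a_4=5, p_4 = 5*3 + 1 = 16, q_4 = 5*11 + 4 = 59.
  i=5: a_5=2, p_5 = 2*16 + 3 = 35, q_5 = 2*59 + 11 = 129.

0/1, 1/3, 1/4, 3/11, 16/59, 35/129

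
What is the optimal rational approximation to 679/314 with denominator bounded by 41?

80/37

Expand x = 679/314 as a continued fraction with the Euclidean algorithm:
  679 = 2*314 + 51, so a_0 = 2.
  314 = 6*51 + 8, so a_1 = 6.
  51 = 6*8 + 3, so a_2 = 6.
  8 = 2*3 + 2, so a_3 = 2.
  3 = 1*2 + 1, so a_4 = 1.
  2 = 2*1 + 0, so a_5 = 2.
so x = [2; 6, 6, 2, 1, 2].
Convergents (p_i = a_i*p_{i-1} + p_{i-2}, q_i = a_i*q_{i-1} + q_{i-2} with p_{-2}=0, p_{-1}=1, q_{-2}=1, q_{-1}=0), until the denominator exceeds 41:
  i=0: a_0=2, p_0 = 2*1 + 0 = 2, q_0 = 2*0 + 1 = 1.
  i=1: a_1=6, p_1 = 6*2 + 1 = 13, q_1 = 6*1 + 0 = 6.
  i=2: a_2=6, p_2 = 6*13 + 2 = 80, q_2 = 6*6 + 1 = 37.
  i=3: a_3=2, p_3 = 2*80 + 13 = 173, q_3 = 2*37 + 6 = 80.
q_3 = 80 > 41, so the last convergent with denominator <= 41 is p_2/q_2 = 80/37.
The closest fraction with denominator <= 41 is either p_2/q_2 or the intermediate fraction (k*p_2 + p_1)/(k*q_2 + q_1) with the largest k >= 1 whose denominator stays <= 41; these approach x as k grows, and every other convergent or intermediate fraction in range is farther away.
Largest k: floor((41 - q_1)/q_2) = floor((41 - 6)/37) = 0.
Since k = 0, no intermediate fraction beyond p_2/q_2 has denominator <= 41, so the convergent 80/37 is the closest (its error is |679*37 - 80*314|/(314*37) = 3/11618).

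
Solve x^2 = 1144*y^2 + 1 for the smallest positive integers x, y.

First expand sqrt(1144) as a continued fraction. With x_i = (sqrt(1144) + m_i)/d_i and (m_0, d_0) = (0, 1): a_0 = floor(sqrt(1144)) = 33, since 33^2 = 1089 <= 1144 < 1156 = 34^2.
Iterate m_{i+1} = d_i*a_i - m_i, d_{i+1} = (1144 - m_{i+1}^2)/d_i, a_{i+1} = floor((a_0 + m_{i+1})/d_{i+1}):
  m_1 = 1*33 - 0 = 33, d_1 = (1144 - 33^2)/1 = 55/1 = 55, a_1 = floor((33 + 33)/55) = 1.
  m_2 = 55*1 - 33 = 22, d_2 = (1144 - 22^2)/55 = 660/55 = 12, a_2 = floor((33 + 22)/12) = 4.
  m_3 = 12*4 - 22 = 26, d_3 = (1144 - 26^2)/12 = 468/12 = 39, a_3 = floor((33 + 26)/39) = 1.
  m_4 = 39*1 - 26 = 13, d_4 = (1144 - 13^2)/39 = 975/39 = 25, a_4 = floor((33 + 13)/25) = 1.
  m_5 = 25*1 - 13 = 12, d_5 = (1144 - 12^2)/25 = 1000/25 = 40, a_5 = floor((33 + 12)/40) = 1.
  m_6 = 40*1 - 12 = 28, d_6 = (1144 - 28^2)/40 = 360/40 = 9, a_6 = floor((33 + 28)/9) = 6.
  m_7 = 9*6 - 28 = 26, d_7 = (1144 - 26^2)/9 = 468/9 = 52, a_7 = floor((33 + 26)/52) = 1.
  m_8 = 52*1 - 26 = 26, d_8 = (1144 - 26^2)/52 = 468/52 = 9, a_8 = floor((33 + 26)/9) = 6.
  m_9 = 9*6 - 26 = 28, d_9 = (1144 - 28^2)/9 = 360/9 = 40, a_9 = floor((33 + 28)/40) = 1.
  m_10 = 40*1 - 28 = 12, d_10 = (1144 - 12^2)/40 = 1000/40 = 25, a_10 = floor((33 + 12)/25) = 1.
  m_11 = 25*1 - 12 = 13, d_11 = (1144 - 13^2)/25 = 975/25 = 39, a_11 = floor((33 + 13)/39) = 1.
  m_12 = 39*1 - 13 = 26, d_12 = (1144 - 26^2)/39 = 468/39 = 12, a_12 = floor((33 + 26)/12) = 4.
  m_13 = 12*4 - 26 = 22, d_13 = (1144 - 22^2)/12 = 660/12 = 55, a_13 = floor((33 + 22)/55) = 1.
  m_14 = 55*1 - 22 = 33, d_14 = (1144 - 33^2)/55 = 55/55 = 1, a_14 = floor((33 + 33)/1) = 66.
  m_15 = 1*66 - 33 = 33, d_15 = (1144 - 33^2)/1 = 55/1 = 55: (m_15, d_15) = (m_1, d_1) = (33, 55), so from here the quotients repeat a_1, ..., a_14; the period length is 14.
So sqrt(1144) = [33; (1, 4, 1, 1, 1, 6, 1, 6, 1, 1, 1, 4, 1, 66)] with period length k = 14.
k is even, so the fundamental solution of x^2 - 1144y^2 = 1 is (p_{k-1}, q_{k-1}) = (p_13, q_13); compute convergents through index 13.
Convergents (p_i = a_i*p_{i-1} + p_{i-2}, q_i = a_i*q_{i-1} + q_{i-2} with p_{-2}=0, p_{-1}=1, q_{-2}=1, q_{-1}=0):
  i=0: a_0=33, p_0 = 33*1 + 0 = 33, q_0 = 33*0 + 1 = 1.
  i=1: a_1=1, p_1 = 1*33 + 1 = 34, q_1 = 1*1 + 0 = 1.
  i=2: a_2=4, p_2 = 4*34 + 33 = 169, q_2 = 4*1 + 1 = 5.
  i=3: a_3=1, p_3 = 1*169 + 34 = 203, q_3 = 1*5 + 1 = 6.
  i=4: a_4=1, p_4 = 1*203 + 169 = 372, q_4 = 1*6 + 5 = 11.
  i=5: a_5=1, p_5 = 1*372 + 203 = 575, q_5 = 1*11 + 6 = 17.
  i=6: a_6=6, p_6 = 6*575 + 372 = 3822, q_6 = 6*17 + 11 = 113.
  i=7: a_7=1, p_7 = 1*3822 + 575 = 4397, q_7 = 1*113 + 17 = 130.
  i=8: a_8=6, p_8 = 6*4397 + 3822 = 30204, q_8 = 6*130 + 113 = 893.
  i=9: a_9=1, p_9 = 1*30204 + 4397 = 34601, q_9 = 1*893 + 130 = 1023.
  i=10: a_10=1, p_10 = 1*34601 + 30204 = 64805, q_10 = 1*1023 + 893 = 1916.
  i=11: a_11=1, p_11 = 1*64805 + 34601 = 99406, q_11 = 1*1916 + 1023 = 2939.
  i=12: a_12=4, p_12 = 4*99406 + 64805 = 462429, q_12 = 4*2939 + 1916 = 13672.
  i=13: a_13=1, p_13 = 1*462429 + 99406 = 561835, q_13 = 1*13672 + 2939 = 16611.
Check: 561835^2 - 1144*16611^2 = 315658567225 - 315658567224 = 1, so (x, y) = (561835, 16611) solves the equation, and by the theorem it is the least positive solution.

(x, y) = (561835, 16611)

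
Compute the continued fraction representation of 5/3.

[1; 1, 2]

Run the Euclidean algorithm on 5 and 3; the successive quotients are the partial quotients a_0, a_1, ... (each step inverts the fractional part left over by the previous one):
  5 = 1*3 + 2, so a_0 = 1.
  3 = 1*2 + 1, so a_1 = 1.
  2 = 2*1 + 0, so a_2 = 2.
The remainder reaches 0 after 3 divisions, so the expansion has 3 partial quotients, read off in order.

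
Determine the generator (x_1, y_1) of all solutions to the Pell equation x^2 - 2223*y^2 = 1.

(x, y) = (85292, 1809)

First expand sqrt(2223) as a continued fraction. With x_i = (sqrt(2223) + m_i)/d_i and (m_0, d_0) = (0, 1): a_0 = floor(sqrt(2223)) = 47, since 47^2 = 2209 <= 2223 < 2304 = 48^2.
Iterate m_{i+1} = d_i*a_i - m_i, d_{i+1} = (2223 - m_{i+1}^2)/d_i, a_{i+1} = floor((a_0 + m_{i+1})/d_{i+1}):
  m_1 = 1*47 - 0 = 47, d_1 = (2223 - 47^2)/1 = 14/1 = 14, a_1 = floor((47 + 47)/14) = 6.
  m_2 = 14*6 - 47 = 37, d_2 = (2223 - 37^2)/14 = 854/14 = 61, a_2 = floor((47 + 37)/61) = 1.
  m_3 = 61*1 - 37 = 24, d_3 = (2223 - 24^2)/61 = 1647/61 = 27, a_3 = floor((47 + 24)/27) = 2.
  m_4 = 27*2 - 24 = 30, d_4 = (2223 - 30^2)/27 = 1323/27 = 49, a_4 = floor((47 + 30)/49) = 1.
  m_5 = 49*1 - 30 = 19, d_5 = (2223 - 19^2)/49 = 1862/49 = 38, a_5 = floor((47 + 19)/38) = 1.
  m_6 = 38*1 - 19 = 19, d_6 = (2223 - 19^2)/38 = 1862/38 = 49, a_6 = floor((47 + 19)/49) = 1.
  m_7 = 49*1 - 19 = 30, d_7 = (2223 - 30^2)/49 = 1323/49 = 27, a_7 = floor((47 + 30)/27) = 2.
  m_8 = 27*2 - 30 = 24, d_8 = (2223 - 24^2)/27 = 1647/27 = 61, a_8 = floor((47 + 24)/61) = 1.
  m_9 = 61*1 - 24 = 37, d_9 = (2223 - 37^2)/61 = 854/61 = 14, a_9 = floor((47 + 37)/14) = 6.
  m_10 = 14*6 - 37 = 47, d_10 = (2223 - 47^2)/14 = 14/14 = 1, a_10 = floor((47 + 47)/1) = 94.
  m_11 = 1*94 - 47 = 47, d_11 = (2223 - 47^2)/1 = 14/1 = 14: (m_11, d_11) = (m_1, d_1) = (47, 14), so from here the quotients repeat a_1, ..., a_10; the period length is 10.
So sqrt(2223) = [47; (6, 1, 2, 1, 1, 1, 2, 1, 6, 94)] with period length k = 10.
k is even, so the fundamental solution of x^2 - 2223y^2 = 1 is (p_{k-1}, q_{k-1}) = (p_9, q_9); compute convergents through index 9.
Convergents (p_i = a_i*p_{i-1} + p_{i-2}, q_i = a_i*q_{i-1} + q_{i-2} with p_{-2}=0, p_{-1}=1, q_{-2}=1, q_{-1}=0):
  i=0: a_0=47, p_0 = 47*1 + 0 = 47, q_0 = 47*0 + 1 = 1.
  i=1: a_1=6, p_1 = 6*47 + 1 = 283, q_1 = 6*1 + 0 = 6.
  i=2: a_2=1, p_2 = 1*283 + 47 = 330, q_2 = 1*6 + 1 = 7.
  i=3: a_3=2, p_3 = 2*330 + 283 = 943, q_3 = 2*7 + 6 = 20.
  i=4: a_4=1, p_4 = 1*943 + 330 = 1273, q_4 = 1*20 + 7 = 27.
  i=5: a_5=1, p_5 = 1*1273 + 943 = 2216, q_5 = 1*27 + 20 = 47.
  i=6: a_6=1, p_6 = 1*2216 + 1273 = 3489, q_6 = 1*47 + 27 = 74.
  i=7: a_7=2, p_7 = 2*3489 + 2216 = 9194, q_7 = 2*74 + 47 = 195.
  i=8: a_8=1, p_8 = 1*9194 + 3489 = 12683, q_8 = 1*195 + 74 = 269.
  i=9: a_9=6, p_9 = 6*12683 + 9194 = 85292, q_9 = 6*269 + 195 = 1809.
Check: 85292^2 - 2223*1809^2 = 7274725264 - 7274725263 = 1, so (x, y) = (85292, 1809) solves the equation, and by the theorem it is the least positive solution.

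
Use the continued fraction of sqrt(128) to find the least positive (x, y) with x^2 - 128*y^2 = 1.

(x, y) = (577, 51)

First expand sqrt(128) as a continued fraction. With x_i = (sqrt(128) + m_i)/d_i and (m_0, d_0) = (0, 1): a_0 = floor(sqrt(128)) = 11, since 11^2 = 121 <= 128 < 144 = 12^2.
Iterate m_{i+1} = d_i*a_i - m_i, d_{i+1} = (128 - m_{i+1}^2)/d_i, a_{i+1} = floor((a_0 + m_{i+1})/d_{i+1}):
  m_1 = 1*11 - 0 = 11, d_1 = (128 - 11^2)/1 = 7/1 = 7, a_1 = floor((11 + 11)/7) = 3.
  m_2 = 7*3 - 11 = 10, d_2 = (128 - 10^2)/7 = 28/7 = 4, a_2 = floor((11 + 10)/4) = 5.
  m_3 = 4*5 - 10 = 10, d_3 = (128 - 10^2)/4 = 28/4 = 7, a_3 = floor((11 + 10)/7) = 3.
  m_4 = 7*3 - 10 = 11, d_4 = (128 - 11^2)/7 = 7/7 = 1, a_4 = floor((11 + 11)/1) = 22.
  m_5 = 1*22 - 11 = 11, d_5 = (128 - 11^2)/1 = 7/1 = 7: (m_5, d_5) = (m_1, d_1) = (11, 7), so from here the quotients repeat a_1, ..., a_4; the period length is 4.
So sqrt(128) = [11; (3, 5, 3, 22)] with period length k = 4.
k is even, so the fundamental solution of x^2 - 128y^2 = 1 is (p_{k-1}, q_{k-1}) = (p_3, q_3); compute convergents through index 3.
Convergents (p_i = a_i*p_{i-1} + p_{i-2}, q_i = a_i*q_{i-1} + q_{i-2} with p_{-2}=0, p_{-1}=1, q_{-2}=1, q_{-1}=0):
  i=0: a_0=11, p_0 = 11*1 + 0 = 11, q_0 = 11*0 + 1 = 1.
  i=1: a_1=3, p_1 = 3*11 + 1 = 34, q_1 = 3*1 + 0 = 3.
  i=2: a_2=5, p_2 = 5*34 + 11 = 181, q_2 = 5*3 + 1 = 16.
  i=3: a_3=3, p_3 = 3*181 + 34 = 577, q_3 = 3*16 + 3 = 51.
Check: 577^2 - 128*51^2 = 332929 - 332928 = 1, so (x, y) = (577, 51) solves the equation, and by the theorem it is the least positive solution.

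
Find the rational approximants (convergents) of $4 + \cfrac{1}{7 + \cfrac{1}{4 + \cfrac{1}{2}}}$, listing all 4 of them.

Using the convergent recurrence p_i = a_i*p_{i-1} + p_{i-2}, q_i = a_i*q_{i-1} + q_{i-2} with p_{-2}=0, p_{-1}=1, q_{-2}=1, q_{-1}=0:
  i=0: a_0=4, p_0 = 4*1 + 0 = 4, q_0 = 4*0 + 1 = 1.
  i=1: a_1=7, p_1 = 7*4 + 1 = 29, q_1 = 7*1 + 0 = 7.
  i=2: a_2=4, p_2 = 4*29 + 4 = 120, q_2 = 4*7 + 1 = 29.
  i=3: a_3=2, p_3 = 2*120 + 29 = 269, q_3 = 2*29 + 7 = 65.

4/1, 29/7, 120/29, 269/65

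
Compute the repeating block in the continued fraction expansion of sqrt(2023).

[44; (1, 43, 1, 88)]

Write x_i = (sqrt(2023) + m_i)/d_i with (m_0, d_0) = (0, 1). a_0 = floor(sqrt(2023)) = 44, since 44^2 = 1936 <= 2023 < 2025 = 45^2.
Iterate m_{i+1} = d_i*a_i - m_i, d_{i+1} = (2023 - m_{i+1}^2)/d_i, a_{i+1} = floor((a_0 + m_{i+1})/d_{i+1}):
  m_1 = 1*44 - 0 = 44, d_1 = (2023 - 44^2)/1 = 87/1 = 87, a_1 = floor((44 + 44)/87) = 1.
  m_2 = 87*1 - 44 = 43, d_2 = (2023 - 43^2)/87 = 174/87 = 2, a_2 = floor((44 + 43)/2) = 43.
  m_3 = 2*43 - 43 = 43, d_3 = (2023 - 43^2)/2 = 174/2 = 87, a_3 = floor((44 + 43)/87) = 1.
  m_4 = 87*1 - 43 = 44, d_4 = (2023 - 44^2)/87 = 87/87 = 1, a_4 = floor((44 + 44)/1) = 88.
  m_5 = 1*88 - 44 = 44, d_5 = (2023 - 44^2)/1 = 87/1 = 87: (m_5, d_5) = (m_1, d_1) = (44, 87), so from here the quotients repeat a_1, ..., a_4; the period length is 4.
Hence the expansion of sqrt(2023) is a_0 = 44 followed by the repeating block 1, 43, 1, 88 (period 4).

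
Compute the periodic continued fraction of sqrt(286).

Write x_i = (sqrt(286) + m_i)/d_i with (m_0, d_0) = (0, 1). a_0 = floor(sqrt(286)) = 16, since 16^2 = 256 <= 286 < 289 = 17^2.
Iterate m_{i+1} = d_i*a_i - m_i, d_{i+1} = (286 - m_{i+1}^2)/d_i, a_{i+1} = floor((a_0 + m_{i+1})/d_{i+1}):
  m_1 = 1*16 - 0 = 16, d_1 = (286 - 16^2)/1 = 30/1 = 30, a_1 = floor((16 + 16)/30) = 1.
  m_2 = 30*1 - 16 = 14, d_2 = (286 - 14^2)/30 = 90/30 = 3, a_2 = floor((16 + 14)/3) = 10.
  m_3 = 3*10 - 14 = 16, d_3 = (286 - 16^2)/3 = 30/3 = 10, a_3 = floor((16 + 16)/10) = 3.
  m_4 = 10*3 - 16 = 14, d_4 = (286 - 14^2)/10 = 90/10 = 9, a_4 = floor((16 + 14)/9) = 3.
  m_5 = 9*3 - 14 = 13, d_5 = (286 - 13^2)/9 = 117/9 = 13, a_5 = floor((16 + 13)/13) = 2.
  m_6 = 13*2 - 13 = 13, d_6 = (286 - 13^2)/13 = 117/13 = 9, a_6 = floor((16 + 13)/9) = 3.
  m_7 = 9*3 - 13 = 14, d_7 = (286 - 14^2)/9 = 90/9 = 10, a_7 = floor((16 + 14)/10) = 3.
  m_8 = 10*3 - 14 = 16, d_8 = (286 - 16^2)/10 = 30/10 = 3, a_8 = floor((16 + 16)/3) = 10.
  m_9 = 3*10 - 16 = 14, d_9 = (286 - 14^2)/3 = 90/3 = 30, a_9 = floor((16 + 14)/30) = 1.
  m_10 = 30*1 - 14 = 16, d_10 = (286 - 16^2)/30 = 30/30 = 1, a_10 = floor((16 + 16)/1) = 32.
  m_11 = 1*32 - 16 = 16, d_11 = (286 - 16^2)/1 = 30/1 = 30: (m_11, d_11) = (m_1, d_1) = (16, 30), so from here the quotients repeat a_1, ..., a_10; the period length is 10.
Hence the expansion of sqrt(286) is a_0 = 16 followed by the repeating block 1, 10, 3, 3, 2, 3, 3, 10, 1, 32 (period 10).

[16; (1, 10, 3, 3, 2, 3, 3, 10, 1, 32)]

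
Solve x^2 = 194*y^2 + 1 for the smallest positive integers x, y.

(x, y) = (195, 14)

First expand sqrt(194) as a continued fraction. With x_i = (sqrt(194) + m_i)/d_i and (m_0, d_0) = (0, 1): a_0 = floor(sqrt(194)) = 13, since 13^2 = 169 <= 194 < 196 = 14^2.
Iterate m_{i+1} = d_i*a_i - m_i, d_{i+1} = (194 - m_{i+1}^2)/d_i, a_{i+1} = floor((a_0 + m_{i+1})/d_{i+1}):
  m_1 = 1*13 - 0 = 13, d_1 = (194 - 13^2)/1 = 25/1 = 25, a_1 = floor((13 + 13)/25) = 1.
  m_2 = 25*1 - 13 = 12, d_2 = (194 - 12^2)/25 = 50/25 = 2, a_2 = floor((13 + 12)/2) = 12.
  m_3 = 2*12 - 12 = 12, d_3 = (194 - 12^2)/2 = 50/2 = 25, a_3 = floor((13 + 12)/25) = 1.
  m_4 = 25*1 - 12 = 13, d_4 = (194 - 13^2)/25 = 25/25 = 1, a_4 = floor((13 + 13)/1) = 26.
  m_5 = 1*26 - 13 = 13, d_5 = (194 - 13^2)/1 = 25/1 = 25: (m_5, d_5) = (m_1, d_1) = (13, 25), so from here the quotients repeat a_1, ..., a_4; the period length is 4.
So sqrt(194) = [13; (1, 12, 1, 26)] with period length k = 4.
k is even, so the fundamental solution of x^2 - 194y^2 = 1 is (p_{k-1}, q_{k-1}) = (p_3, q_3); compute convergents through index 3.
Convergents (p_i = a_i*p_{i-1} + p_{i-2}, q_i = a_i*q_{i-1} + q_{i-2} with p_{-2}=0, p_{-1}=1, q_{-2}=1, q_{-1}=0):
  i=0: a_0=13, p_0 = 13*1 + 0 = 13, q_0 = 13*0 + 1 = 1.
  i=1: a_1=1, p_1 = 1*13 + 1 = 14, q_1 = 1*1 + 0 = 1.
  i=2: a_2=12, p_2 = 12*14 + 13 = 181, q_2 = 12*1 + 1 = 13.
  i=3: a_3=1, p_3 = 1*181 + 14 = 195, q_3 = 1*13 + 1 = 14.
Check: 195^2 - 194*14^2 = 38025 - 38024 = 1, so (x, y) = (195, 14) solves the equation, and by the theorem it is the least positive solution.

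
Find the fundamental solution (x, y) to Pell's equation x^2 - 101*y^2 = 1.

(x, y) = (201, 20)

First expand sqrt(101) as a continued fraction. With x_i = (sqrt(101) + m_i)/d_i and (m_0, d_0) = (0, 1): a_0 = floor(sqrt(101)) = 10, since 10^2 = 100 <= 101 < 121 = 11^2.
Iterate m_{i+1} = d_i*a_i - m_i, d_{i+1} = (101 - m_{i+1}^2)/d_i, a_{i+1} = floor((a_0 + m_{i+1})/d_{i+1}):
  m_1 = 1*10 - 0 = 10, d_1 = (101 - 10^2)/1 = 1/1 = 1, a_1 = floor((10 + 10)/1) = 20.
  m_2 = 1*20 - 10 = 10, d_2 = (101 - 10^2)/1 = 1/1 = 1: (m_2, d_2) = (m_1, d_1) = (10, 1), so from here the quotient a_1 repeats; the period length is 1.
So sqrt(101) = [10; (20)] with period length k = 1.
k is odd, so (p_{k-1}, q_{k-1}) only solves x^2 - 101y^2 = -1 and the fundamental solution of x^2 - 101y^2 = 1 is (p_{2k-1}, q_{2k-1}) = (p_1, q_1); compute convergents through index 1, running through the period twice.
Convergents (p_i = a_i*p_{i-1} + p_{i-2}, q_i = a_i*q_{i-1} + q_{i-2} with p_{-2}=0, p_{-1}=1, q_{-2}=1, q_{-1}=0):
  i=0: a_0=10, p_0 = 10*1 + 0 = 10, q_0 = 10*0 + 1 = 1.
  i=1: a_1=20, p_1 = 20*10 + 1 = 201, q_1 = 20*1 + 0 = 20.
Indeed p_0^2 - 101*q_0^2 = 100 - 101 = -1, not +1.
Check: 201^2 - 101*20^2 = 40401 - 40400 = 1, so (x, y) = (201, 20) solves the equation, and by the theorem it is the least positive solution.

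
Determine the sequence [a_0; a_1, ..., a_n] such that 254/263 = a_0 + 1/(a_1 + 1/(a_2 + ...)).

[0; 1, 28, 4, 2]

Run the Euclidean algorithm on 254 and 263; the successive quotients are the partial quotients a_0, a_1, ... (each step inverts the fractional part left over by the previous one):
  254 = 0*263 + 254, so a_0 = 0.
  263 = 1*254 + 9, so a_1 = 1.
  254 = 28*9 + 2, so a_2 = 28.
  9 = 4*2 + 1, so a_3 = 4.
  2 = 2*1 + 0, so a_4 = 2.
The remainder reaches 0 after 5 divisions, so the expansion has 5 partial quotients, read off in order.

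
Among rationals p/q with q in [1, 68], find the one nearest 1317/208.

19/3

Expand x = 1317/208 as a continued fraction with the Euclidean algorithm:
  1317 = 6*208 + 69, so a_0 = 6.
  208 = 3*69 + 1, so a_1 = 3.
  69 = 69*1 + 0, so a_2 = 69.
so x = [6; 3, 69].
Convergents (p_i = a_i*p_{i-1} + p_{i-2}, q_i = a_i*q_{i-1} + q_{i-2} with p_{-2}=0, p_{-1}=1, q_{-2}=1, q_{-1}=0), until the denominator exceeds 68:
  i=0: a_0=6, p_0 = 6*1 + 0 = 6, q_0 = 6*0 + 1 = 1.
  i=1: a_1=3, p_1 = 3*6 + 1 = 19, q_1 = 3*1 + 0 = 3.
  i=2: a_2=69, p_2 = 69*19 + 6 = 1317, q_2 = 69*3 + 1 = 208.
q_2 = 208 > 68, so the last convergent with denominator <= 68 is p_1/q_1 = 19/3.
The closest fraction with denominator <= 68 is either p_1/q_1 or the intermediate fraction (k*p_1 + p_0)/(k*q_1 + q_0) with the largest k >= 1 whose denominator stays <= 68; these approach x as k grows, and every other convergent or intermediate fraction in range is farther away.
Largest k: floor((68 - q_0)/q_1) = floor((68 - 1)/3) = 22.
That gives (22*19 + 6)/(22*3 + 1) = 424/67.
Compare the errors: |x - 19/3| = |1317*3 - 19*208|/(208*3) = 1/624, and |x - 424/67| = |1317*67 - 424*208|/(208*67) = 47/13936.
Cross-multiplying, 1*13936 = 13936 < 29328 = 47*624, so 1/624 is smaller: the convergent 19/3 is closer to x than 424/67.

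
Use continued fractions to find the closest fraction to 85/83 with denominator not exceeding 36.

Expand x = 85/83 as a continued fraction with the Euclidean algorithm:
  85 = 1*83 + 2, so a_0 = 1.
  83 = 41*2 + 1, so a_1 = 41.
  2 = 2*1 + 0, so a_2 = 2.
so x = [1; 41, 2].
Convergents (p_i = a_i*p_{i-1} + p_{i-2}, q_i = a_i*q_{i-1} + q_{i-2} with p_{-2}=0, p_{-1}=1, q_{-2}=1, q_{-1}=0), until the denominator exceeds 36:
  i=0: a_0=1, p_0 = 1*1 + 0 = 1, q_0 = 1*0 + 1 = 1.
  i=1: a_1=41, p_1 = 41*1 + 1 = 42, q_1 = 41*1 + 0 = 41.
q_1 = 41 > 36, so the last convergent with denominator <= 36 is p_0/q_0 = 1/1.
The closest fraction with denominator <= 36 is either p_0/q_0 or the intermediate fraction (k*p_0 + p_{-1})/(k*q_0 + q_{-1}) with the largest k >= 1 whose denominator stays <= 36; these approach x as k grows, and every other convergent or intermediate fraction in range is farther away.
Largest k: floor((36 - q_{-1})/q_0) = floor((36 - 0)/1) = 36 (using the seeds p_{-1} = 1, q_{-1} = 0).
That gives (36*1 + 1)/(36*1 + 0) = 37/36.
Compare the errors: |x - 1/1| = |85*1 - 1*83|/(83*1) = 2/83, and |x - 37/36| = |85*36 - 37*83|/(83*36) = 11/2988.
Cross-multiplying, 11*83 = 913 < 5976 = 2*2988, so 11/2988 is smaller: the intermediate fraction 37/36 is closer to x than 1/1.

37/36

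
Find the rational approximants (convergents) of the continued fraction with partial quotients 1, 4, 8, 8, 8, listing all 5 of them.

1/1, 5/4, 41/33, 333/268, 2705/2177

Using the convergent recurrence p_i = a_i*p_{i-1} + p_{i-2}, q_i = a_i*q_{i-1} + q_{i-2} with p_{-2}=0, p_{-1}=1, q_{-2}=1, q_{-1}=0:
  i=0: a_0=1, p_0 = 1*1 + 0 = 1, q_0 = 1*0 + 1 = 1.
  i=1: a_1=4, p_1 = 4*1 + 1 = 5, q_1 = 4*1 + 0 = 4.
  i=2: a_2=8, p_2 = 8*5 + 1 = 41, q_2 = 8*4 + 1 = 33.
  i=3: a_3=8, p_3 = 8*41 + 5 = 333, q_3 = 8*33 + 4 = 268.
  i=4: a_4=8, p_4 = 8*333 + 41 = 2705, q_4 = 8*268 + 33 = 2177.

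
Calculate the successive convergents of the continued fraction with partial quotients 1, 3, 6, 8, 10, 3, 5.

Using the convergent recurrence p_i = a_i*p_{i-1} + p_{i-2}, q_i = a_i*q_{i-1} + q_{i-2} with p_{-2}=0, p_{-1}=1, q_{-2}=1, q_{-1}=0:
  i=0: a_0=1, p_0 = 1*1 + 0 = 1, q_0 = 1*0 + 1 = 1.
  i=1: a_1=3, p_1 = 3*1 + 1 = 4, q_1 = 3*1 + 0 = 3.
  i=2: a_2=6, p_2 = 6*4 + 1 = 25, q_2 = 6*3 + 1 = 19.
  i=3: a_3=8, p_3 = 8*25 + 4 = 204, q_3 = 8*19 + 3 = 155.
  i=4: a_4=10, p_4 = 10*204 + 25 = 2065, q_4 = 10*155 + 19 = 1569.
  i=5: a_5=3, p_5 = 3*2065 + 204 = 6399, q_5 = 3*1569 + 155 = 4862.
  i=6: a_6=5, p_6 = 5*6399 + 2065 = 34060, q_6 = 5*4862 + 1569 = 25879.

1/1, 4/3, 25/19, 204/155, 2065/1569, 6399/4862, 34060/25879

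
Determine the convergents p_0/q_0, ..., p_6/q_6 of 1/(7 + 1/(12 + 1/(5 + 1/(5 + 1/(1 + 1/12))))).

Using the convergent recurrence p_i = a_i*p_{i-1} + p_{i-2}, q_i = a_i*q_{i-1} + q_{i-2} with p_{-2}=0, p_{-1}=1, q_{-2}=1, q_{-1}=0:
  i=0: a_0=0, p_0 = 0*1 + 0 = 0, q_0 = 0*0 + 1 = 1.
  i=1: a_1=7, p_1 = 7*0 + 1 = 1, q_1 = 7*1 + 0 = 7.
  i=2: a_2=12, p_2 = 12*1 + 0 = 12, q_2 = 12*7 + 1 = 85.
  i=3: a_3=5, p_3 = 5*12 + 1 = 61, q_3 = 5*85 + 7 = 432.
  i=4: a_4=5, p_4 = 5*61 + 12 = 317, q_4 = 5*432 + 85 = 2245.
  i=5: a_5=1, p_5 = 1*317 + 61 = 378, q_5 = 1*2245 + 432 = 2677.
  i=6: a_6=12, p_6 = 12*378 + 317 = 4853, q_6 = 12*2677 + 2245 = 34369.

0/1, 1/7, 12/85, 61/432, 317/2245, 378/2677, 4853/34369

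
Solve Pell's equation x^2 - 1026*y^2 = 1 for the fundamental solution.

First expand sqrt(1026) as a continued fraction. With x_i = (sqrt(1026) + m_i)/d_i and (m_0, d_0) = (0, 1): a_0 = floor(sqrt(1026)) = 32, since 32^2 = 1024 <= 1026 < 1089 = 33^2.
Iterate m_{i+1} = d_i*a_i - m_i, d_{i+1} = (1026 - m_{i+1}^2)/d_i, a_{i+1} = floor((a_0 + m_{i+1})/d_{i+1}):
  m_1 = 1*32 - 0 = 32, d_1 = (1026 - 32^2)/1 = 2/1 = 2, a_1 = floor((32 + 32)/2) = 32.
  m_2 = 2*32 - 32 = 32, d_2 = (1026 - 32^2)/2 = 2/2 = 1, a_2 = floor((32 + 32)/1) = 64.
  m_3 = 1*64 - 32 = 32, d_3 = (1026 - 32^2)/1 = 2/1 = 2: (m_3, d_3) = (m_1, d_1) = (32, 2), so from here the quotients repeat a_1, a_2; the period length is 2.
So sqrt(1026) = [32; (32, 64)] with period length k = 2.
k is even, so the fundamental solution of x^2 - 1026y^2 = 1 is (p_{k-1}, q_{k-1}) = (p_1, q_1); compute convergents through index 1.
Convergents (p_i = a_i*p_{i-1} + p_{i-2}, q_i = a_i*q_{i-1} + q_{i-2} with p_{-2}=0, p_{-1}=1, q_{-2}=1, q_{-1}=0):
  i=0: a_0=32, p_0 = 32*1 + 0 = 32, q_0 = 32*0 + 1 = 1.
  i=1: a_1=32, p_1 = 32*32 + 1 = 1025, q_1 = 32*1 + 0 = 32.
Check: 1025^2 - 1026*32^2 = 1050625 - 1050624 = 1, so (x, y) = (1025, 32) solves the equation, and by the theorem it is the least positive solution.

(x, y) = (1025, 32)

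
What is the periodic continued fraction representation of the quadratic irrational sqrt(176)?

Write x_i = (sqrt(176) + m_i)/d_i with (m_0, d_0) = (0, 1). a_0 = floor(sqrt(176)) = 13, since 13^2 = 169 <= 176 < 196 = 14^2.
Iterate m_{i+1} = d_i*a_i - m_i, d_{i+1} = (176 - m_{i+1}^2)/d_i, a_{i+1} = floor((a_0 + m_{i+1})/d_{i+1}):
  m_1 = 1*13 - 0 = 13, d_1 = (176 - 13^2)/1 = 7/1 = 7, a_1 = floor((13 + 13)/7) = 3.
  m_2 = 7*3 - 13 = 8, d_2 = (176 - 8^2)/7 = 112/7 = 16, a_2 = floor((13 + 8)/16) = 1.
  m_3 = 16*1 - 8 = 8, d_3 = (176 - 8^2)/16 = 112/16 = 7, a_3 = floor((13 + 8)/7) = 3.
  m_4 = 7*3 - 8 = 13, d_4 = (176 - 13^2)/7 = 7/7 = 1, a_4 = floor((13 + 13)/1) = 26.
  m_5 = 1*26 - 13 = 13, d_5 = (176 - 13^2)/1 = 7/1 = 7: (m_5, d_5) = (m_1, d_1) = (13, 7), so from here the quotients repeat a_1, ..., a_4; the period length is 4.
Hence the expansion of sqrt(176) is a_0 = 13 followed by the repeating block 3, 1, 3, 26 (period 4).

[13; (3, 1, 3, 26)]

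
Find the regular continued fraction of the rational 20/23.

Run the Euclidean algorithm on 20 and 23; the successive quotients are the partial quotients a_0, a_1, ... (each step inverts the fractional part left over by the previous one):
  20 = 0*23 + 20, so a_0 = 0.
  23 = 1*20 + 3, so a_1 = 1.
  20 = 6*3 + 2, so a_2 = 6.
  3 = 1*2 + 1, so a_3 = 1.
  2 = 2*1 + 0, so a_4 = 2.
The remainder reaches 0 after 5 divisions, so the expansion has 5 partial quotients, read off in order.

[0; 1, 6, 1, 2]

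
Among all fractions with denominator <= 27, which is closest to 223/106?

Expand x = 223/106 as a continued fraction with the Euclidean algorithm:
  223 = 2*106 + 11, so a_0 = 2.
  106 = 9*11 + 7, so a_1 = 9.
  11 = 1*7 + 4, so a_2 = 1.
  7 = 1*4 + 3, so a_3 = 1.
  4 = 1*3 + 1, so a_4 = 1.
  3 = 3*1 + 0, so a_5 = 3.
so x = [2; 9, 1, 1, 1, 3].
Convergents (p_i = a_i*p_{i-1} + p_{i-2}, q_i = a_i*q_{i-1} + q_{i-2} with p_{-2}=0, p_{-1}=1, q_{-2}=1, q_{-1}=0), until the denominator exceeds 27:
  i=0: a_0=2, p_0 = 2*1 + 0 = 2, q_0 = 2*0 + 1 = 1.
  i=1: a_1=9, p_1 = 9*2 + 1 = 19, q_1 = 9*1 + 0 = 9.
  i=2: a_2=1, p_2 = 1*19 + 2 = 21, q_2 = 1*9 + 1 = 10.
  i=3: a_3=1, p_3 = 1*21 + 19 = 40, q_3 = 1*10 + 9 = 19.
  i=4: a_4=1, p_4 = 1*40 + 21 = 61, q_4 = 1*19 + 10 = 29.
q_4 = 29 > 27, so the last convergent with denominator <= 27 is p_3/q_3 = 40/19.
The closest fraction with denominator <= 27 is either p_3/q_3 or the intermediate fraction (k*p_3 + p_2)/(k*q_3 + q_2) with the largest k >= 1 whose denominator stays <= 27; these approach x as k grows, and every other convergent or intermediate fraction in range is farther away.
Largest k: floor((27 - q_2)/q_3) = floor((27 - 10)/19) = 0.
Since k = 0, no intermediate fraction beyond p_3/q_3 has denominator <= 27, so the convergent 40/19 is the closest (its error is |223*19 - 40*106|/(106*19) = 3/2014).

40/19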